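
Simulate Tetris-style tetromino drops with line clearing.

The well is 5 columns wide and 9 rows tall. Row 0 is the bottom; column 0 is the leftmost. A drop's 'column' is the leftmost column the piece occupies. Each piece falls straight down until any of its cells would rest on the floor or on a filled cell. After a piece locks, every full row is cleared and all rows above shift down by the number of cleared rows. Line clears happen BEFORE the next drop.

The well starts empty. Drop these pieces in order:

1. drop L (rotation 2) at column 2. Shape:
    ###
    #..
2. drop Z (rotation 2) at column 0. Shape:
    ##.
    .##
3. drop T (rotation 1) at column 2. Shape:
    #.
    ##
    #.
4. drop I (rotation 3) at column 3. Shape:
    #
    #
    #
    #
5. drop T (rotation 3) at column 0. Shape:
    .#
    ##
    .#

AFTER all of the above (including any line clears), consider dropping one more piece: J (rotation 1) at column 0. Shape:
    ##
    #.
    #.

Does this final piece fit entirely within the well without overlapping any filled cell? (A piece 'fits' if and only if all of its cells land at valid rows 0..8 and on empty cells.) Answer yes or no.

Drop 1: L rot2 at col 2 lands with bottom-row=0; cleared 0 line(s) (total 0); column heights now [0 0 2 2 2], max=2
Drop 2: Z rot2 at col 0 lands with bottom-row=2; cleared 0 line(s) (total 0); column heights now [4 4 3 2 2], max=4
Drop 3: T rot1 at col 2 lands with bottom-row=3; cleared 0 line(s) (total 0); column heights now [4 4 6 5 2], max=6
Drop 4: I rot3 at col 3 lands with bottom-row=5; cleared 0 line(s) (total 0); column heights now [4 4 6 9 2], max=9
Drop 5: T rot3 at col 0 lands with bottom-row=4; cleared 0 line(s) (total 0); column heights now [6 7 6 9 2], max=9
Test piece J rot1 at col 0 (width 2): heights before test = [6 7 6 9 2]; fits = True

Answer: yes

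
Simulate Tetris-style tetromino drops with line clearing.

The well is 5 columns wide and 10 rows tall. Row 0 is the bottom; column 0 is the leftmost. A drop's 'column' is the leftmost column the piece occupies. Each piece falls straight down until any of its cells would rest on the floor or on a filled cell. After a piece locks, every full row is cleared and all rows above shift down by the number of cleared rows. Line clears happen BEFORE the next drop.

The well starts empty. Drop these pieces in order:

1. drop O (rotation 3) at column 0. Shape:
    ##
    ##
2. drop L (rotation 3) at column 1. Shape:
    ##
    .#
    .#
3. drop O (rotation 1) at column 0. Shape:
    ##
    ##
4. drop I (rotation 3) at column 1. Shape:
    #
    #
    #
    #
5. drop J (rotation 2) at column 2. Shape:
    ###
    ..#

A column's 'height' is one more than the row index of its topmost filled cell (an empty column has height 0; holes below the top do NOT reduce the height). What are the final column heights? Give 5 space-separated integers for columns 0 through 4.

Answer: 4 8 3 0 3

Derivation:
Drop 1: O rot3 at col 0 lands with bottom-row=0; cleared 0 line(s) (total 0); column heights now [2 2 0 0 0], max=2
Drop 2: L rot3 at col 1 lands with bottom-row=0; cleared 0 line(s) (total 0); column heights now [2 3 3 0 0], max=3
Drop 3: O rot1 at col 0 lands with bottom-row=3; cleared 0 line(s) (total 0); column heights now [5 5 3 0 0], max=5
Drop 4: I rot3 at col 1 lands with bottom-row=5; cleared 0 line(s) (total 0); column heights now [5 9 3 0 0], max=9
Drop 5: J rot2 at col 2 lands with bottom-row=2; cleared 1 line(s) (total 1); column heights now [4 8 3 0 3], max=8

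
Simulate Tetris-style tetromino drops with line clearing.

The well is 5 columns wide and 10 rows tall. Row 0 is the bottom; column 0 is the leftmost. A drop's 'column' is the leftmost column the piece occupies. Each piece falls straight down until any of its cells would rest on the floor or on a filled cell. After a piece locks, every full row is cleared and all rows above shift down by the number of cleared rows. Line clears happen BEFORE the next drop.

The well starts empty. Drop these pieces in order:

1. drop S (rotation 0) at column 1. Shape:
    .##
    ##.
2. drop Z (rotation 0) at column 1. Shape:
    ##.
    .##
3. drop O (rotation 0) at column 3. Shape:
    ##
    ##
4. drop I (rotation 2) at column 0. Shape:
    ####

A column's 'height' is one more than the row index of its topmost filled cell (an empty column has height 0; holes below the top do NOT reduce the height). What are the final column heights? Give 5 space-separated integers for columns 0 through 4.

Answer: 6 6 6 6 5

Derivation:
Drop 1: S rot0 at col 1 lands with bottom-row=0; cleared 0 line(s) (total 0); column heights now [0 1 2 2 0], max=2
Drop 2: Z rot0 at col 1 lands with bottom-row=2; cleared 0 line(s) (total 0); column heights now [0 4 4 3 0], max=4
Drop 3: O rot0 at col 3 lands with bottom-row=3; cleared 0 line(s) (total 0); column heights now [0 4 4 5 5], max=5
Drop 4: I rot2 at col 0 lands with bottom-row=5; cleared 0 line(s) (total 0); column heights now [6 6 6 6 5], max=6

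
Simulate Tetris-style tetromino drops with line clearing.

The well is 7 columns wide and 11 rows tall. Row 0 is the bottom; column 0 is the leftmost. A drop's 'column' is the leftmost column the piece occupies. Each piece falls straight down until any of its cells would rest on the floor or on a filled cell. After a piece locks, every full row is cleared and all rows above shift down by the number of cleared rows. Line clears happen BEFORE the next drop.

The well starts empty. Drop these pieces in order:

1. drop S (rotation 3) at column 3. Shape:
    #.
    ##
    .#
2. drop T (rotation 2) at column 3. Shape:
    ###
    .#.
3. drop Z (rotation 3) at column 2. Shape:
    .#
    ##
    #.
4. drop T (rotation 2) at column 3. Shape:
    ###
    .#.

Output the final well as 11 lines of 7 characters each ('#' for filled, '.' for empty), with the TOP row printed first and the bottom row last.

Drop 1: S rot3 at col 3 lands with bottom-row=0; cleared 0 line(s) (total 0); column heights now [0 0 0 3 2 0 0], max=3
Drop 2: T rot2 at col 3 lands with bottom-row=2; cleared 0 line(s) (total 0); column heights now [0 0 0 4 4 4 0], max=4
Drop 3: Z rot3 at col 2 lands with bottom-row=3; cleared 0 line(s) (total 0); column heights now [0 0 5 6 4 4 0], max=6
Drop 4: T rot2 at col 3 lands with bottom-row=5; cleared 0 line(s) (total 0); column heights now [0 0 5 7 7 7 0], max=7

Answer: .......
.......
.......
.......
...###.
...##..
..##...
..####.
...##..
...##..
....#..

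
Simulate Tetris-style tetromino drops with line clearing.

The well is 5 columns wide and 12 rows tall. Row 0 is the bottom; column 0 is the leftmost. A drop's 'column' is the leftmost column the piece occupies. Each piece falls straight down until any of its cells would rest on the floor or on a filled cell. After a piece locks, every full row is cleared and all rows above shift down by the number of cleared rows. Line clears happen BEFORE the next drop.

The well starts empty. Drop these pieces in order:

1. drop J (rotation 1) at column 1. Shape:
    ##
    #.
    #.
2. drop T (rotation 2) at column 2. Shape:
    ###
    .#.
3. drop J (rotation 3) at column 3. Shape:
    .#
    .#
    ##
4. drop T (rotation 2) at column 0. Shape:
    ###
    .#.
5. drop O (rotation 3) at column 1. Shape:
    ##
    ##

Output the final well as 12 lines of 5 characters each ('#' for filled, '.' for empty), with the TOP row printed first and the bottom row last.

Drop 1: J rot1 at col 1 lands with bottom-row=0; cleared 0 line(s) (total 0); column heights now [0 3 3 0 0], max=3
Drop 2: T rot2 at col 2 lands with bottom-row=2; cleared 0 line(s) (total 0); column heights now [0 3 4 4 4], max=4
Drop 3: J rot3 at col 3 lands with bottom-row=4; cleared 0 line(s) (total 0); column heights now [0 3 4 5 7], max=7
Drop 4: T rot2 at col 0 lands with bottom-row=3; cleared 1 line(s) (total 1); column heights now [0 4 4 4 6], max=6
Drop 5: O rot3 at col 1 lands with bottom-row=4; cleared 0 line(s) (total 1); column heights now [0 6 6 4 6], max=6

Answer: .....
.....
.....
.....
.....
.....
.##.#
.##.#
.####
.###.
.#...
.#...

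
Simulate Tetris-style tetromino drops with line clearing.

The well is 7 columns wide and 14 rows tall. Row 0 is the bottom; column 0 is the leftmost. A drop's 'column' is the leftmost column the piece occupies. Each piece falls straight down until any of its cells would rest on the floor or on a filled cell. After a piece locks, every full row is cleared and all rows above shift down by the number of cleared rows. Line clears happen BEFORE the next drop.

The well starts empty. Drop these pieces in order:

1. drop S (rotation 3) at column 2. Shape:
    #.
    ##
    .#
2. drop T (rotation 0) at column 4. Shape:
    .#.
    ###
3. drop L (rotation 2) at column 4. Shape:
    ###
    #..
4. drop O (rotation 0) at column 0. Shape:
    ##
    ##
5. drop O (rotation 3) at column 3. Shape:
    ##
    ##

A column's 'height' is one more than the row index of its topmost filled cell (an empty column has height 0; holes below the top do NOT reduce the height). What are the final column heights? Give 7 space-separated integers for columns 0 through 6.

Drop 1: S rot3 at col 2 lands with bottom-row=0; cleared 0 line(s) (total 0); column heights now [0 0 3 2 0 0 0], max=3
Drop 2: T rot0 at col 4 lands with bottom-row=0; cleared 0 line(s) (total 0); column heights now [0 0 3 2 1 2 1], max=3
Drop 3: L rot2 at col 4 lands with bottom-row=1; cleared 0 line(s) (total 0); column heights now [0 0 3 2 3 3 3], max=3
Drop 4: O rot0 at col 0 lands with bottom-row=0; cleared 0 line(s) (total 0); column heights now [2 2 3 2 3 3 3], max=3
Drop 5: O rot3 at col 3 lands with bottom-row=3; cleared 0 line(s) (total 0); column heights now [2 2 3 5 5 3 3], max=5

Answer: 2 2 3 5 5 3 3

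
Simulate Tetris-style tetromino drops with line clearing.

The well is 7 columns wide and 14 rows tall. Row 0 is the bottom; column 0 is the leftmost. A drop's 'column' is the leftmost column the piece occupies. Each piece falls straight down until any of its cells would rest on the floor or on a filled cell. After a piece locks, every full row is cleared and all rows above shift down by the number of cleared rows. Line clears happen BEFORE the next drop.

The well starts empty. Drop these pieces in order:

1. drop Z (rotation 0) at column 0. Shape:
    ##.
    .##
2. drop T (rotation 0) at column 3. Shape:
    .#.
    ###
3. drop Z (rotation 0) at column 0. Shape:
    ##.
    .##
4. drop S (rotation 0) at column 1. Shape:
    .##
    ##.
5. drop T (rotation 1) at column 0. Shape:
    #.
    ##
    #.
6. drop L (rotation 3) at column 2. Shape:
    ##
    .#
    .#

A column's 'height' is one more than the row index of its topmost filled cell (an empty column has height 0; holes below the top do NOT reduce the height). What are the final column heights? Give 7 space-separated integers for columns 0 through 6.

Drop 1: Z rot0 at col 0 lands with bottom-row=0; cleared 0 line(s) (total 0); column heights now [2 2 1 0 0 0 0], max=2
Drop 2: T rot0 at col 3 lands with bottom-row=0; cleared 0 line(s) (total 0); column heights now [2 2 1 1 2 1 0], max=2
Drop 3: Z rot0 at col 0 lands with bottom-row=2; cleared 0 line(s) (total 0); column heights now [4 4 3 1 2 1 0], max=4
Drop 4: S rot0 at col 1 lands with bottom-row=4; cleared 0 line(s) (total 0); column heights now [4 5 6 6 2 1 0], max=6
Drop 5: T rot1 at col 0 lands with bottom-row=4; cleared 0 line(s) (total 0); column heights now [7 6 6 6 2 1 0], max=7
Drop 6: L rot3 at col 2 lands with bottom-row=6; cleared 0 line(s) (total 0); column heights now [7 6 9 9 2 1 0], max=9

Answer: 7 6 9 9 2 1 0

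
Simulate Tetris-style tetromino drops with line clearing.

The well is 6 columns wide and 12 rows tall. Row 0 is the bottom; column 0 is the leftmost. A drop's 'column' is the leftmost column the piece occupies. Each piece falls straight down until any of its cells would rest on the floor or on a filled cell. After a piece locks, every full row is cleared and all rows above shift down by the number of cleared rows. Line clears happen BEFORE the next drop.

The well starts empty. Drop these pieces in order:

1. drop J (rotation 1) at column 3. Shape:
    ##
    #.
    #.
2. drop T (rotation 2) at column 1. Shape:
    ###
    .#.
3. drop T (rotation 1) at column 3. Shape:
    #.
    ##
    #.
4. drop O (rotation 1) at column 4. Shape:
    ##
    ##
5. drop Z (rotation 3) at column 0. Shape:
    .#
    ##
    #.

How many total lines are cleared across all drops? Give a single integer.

Answer: 0

Derivation:
Drop 1: J rot1 at col 3 lands with bottom-row=0; cleared 0 line(s) (total 0); column heights now [0 0 0 3 3 0], max=3
Drop 2: T rot2 at col 1 lands with bottom-row=2; cleared 0 line(s) (total 0); column heights now [0 4 4 4 3 0], max=4
Drop 3: T rot1 at col 3 lands with bottom-row=4; cleared 0 line(s) (total 0); column heights now [0 4 4 7 6 0], max=7
Drop 4: O rot1 at col 4 lands with bottom-row=6; cleared 0 line(s) (total 0); column heights now [0 4 4 7 8 8], max=8
Drop 5: Z rot3 at col 0 lands with bottom-row=3; cleared 0 line(s) (total 0); column heights now [5 6 4 7 8 8], max=8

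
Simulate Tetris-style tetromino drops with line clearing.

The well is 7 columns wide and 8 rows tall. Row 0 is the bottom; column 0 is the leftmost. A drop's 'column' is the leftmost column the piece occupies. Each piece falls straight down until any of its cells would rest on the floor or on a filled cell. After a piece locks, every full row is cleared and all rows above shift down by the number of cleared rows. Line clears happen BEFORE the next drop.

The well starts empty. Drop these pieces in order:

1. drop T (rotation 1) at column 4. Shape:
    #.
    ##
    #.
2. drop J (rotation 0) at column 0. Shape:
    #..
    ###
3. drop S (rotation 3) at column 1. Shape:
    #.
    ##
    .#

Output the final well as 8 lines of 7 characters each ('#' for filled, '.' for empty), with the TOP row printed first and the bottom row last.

Drop 1: T rot1 at col 4 lands with bottom-row=0; cleared 0 line(s) (total 0); column heights now [0 0 0 0 3 2 0], max=3
Drop 2: J rot0 at col 0 lands with bottom-row=0; cleared 0 line(s) (total 0); column heights now [2 1 1 0 3 2 0], max=3
Drop 3: S rot3 at col 1 lands with bottom-row=1; cleared 0 line(s) (total 0); column heights now [2 4 3 0 3 2 0], max=4

Answer: .......
.......
.......
.......
.#.....
.##.#..
#.#.##.
###.#..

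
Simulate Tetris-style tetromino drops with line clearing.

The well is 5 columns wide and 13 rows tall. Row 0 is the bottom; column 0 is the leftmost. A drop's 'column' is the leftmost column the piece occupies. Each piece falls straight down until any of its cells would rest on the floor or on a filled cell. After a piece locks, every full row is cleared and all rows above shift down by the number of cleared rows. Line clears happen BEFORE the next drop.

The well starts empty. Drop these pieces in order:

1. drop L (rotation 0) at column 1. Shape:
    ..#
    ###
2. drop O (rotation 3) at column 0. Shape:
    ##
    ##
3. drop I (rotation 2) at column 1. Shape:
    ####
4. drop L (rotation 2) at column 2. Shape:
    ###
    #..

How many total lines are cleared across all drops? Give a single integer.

Answer: 0

Derivation:
Drop 1: L rot0 at col 1 lands with bottom-row=0; cleared 0 line(s) (total 0); column heights now [0 1 1 2 0], max=2
Drop 2: O rot3 at col 0 lands with bottom-row=1; cleared 0 line(s) (total 0); column heights now [3 3 1 2 0], max=3
Drop 3: I rot2 at col 1 lands with bottom-row=3; cleared 0 line(s) (total 0); column heights now [3 4 4 4 4], max=4
Drop 4: L rot2 at col 2 lands with bottom-row=4; cleared 0 line(s) (total 0); column heights now [3 4 6 6 6], max=6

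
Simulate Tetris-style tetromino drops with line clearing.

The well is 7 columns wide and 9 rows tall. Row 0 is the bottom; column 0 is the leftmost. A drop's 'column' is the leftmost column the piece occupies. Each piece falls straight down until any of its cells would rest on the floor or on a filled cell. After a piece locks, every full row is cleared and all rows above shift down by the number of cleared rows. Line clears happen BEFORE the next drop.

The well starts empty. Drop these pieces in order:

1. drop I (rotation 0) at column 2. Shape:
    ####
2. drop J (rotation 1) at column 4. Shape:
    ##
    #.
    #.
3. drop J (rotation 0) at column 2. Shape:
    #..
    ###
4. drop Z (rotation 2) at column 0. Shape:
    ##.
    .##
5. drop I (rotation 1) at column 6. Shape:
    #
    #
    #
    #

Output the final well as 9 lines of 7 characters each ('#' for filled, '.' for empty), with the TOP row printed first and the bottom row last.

Answer: .......
##.....
.##....
..#....
..###..
....###
....#.#
....#.#
..#####

Derivation:
Drop 1: I rot0 at col 2 lands with bottom-row=0; cleared 0 line(s) (total 0); column heights now [0 0 1 1 1 1 0], max=1
Drop 2: J rot1 at col 4 lands with bottom-row=1; cleared 0 line(s) (total 0); column heights now [0 0 1 1 4 4 0], max=4
Drop 3: J rot0 at col 2 lands with bottom-row=4; cleared 0 line(s) (total 0); column heights now [0 0 6 5 5 4 0], max=6
Drop 4: Z rot2 at col 0 lands with bottom-row=6; cleared 0 line(s) (total 0); column heights now [8 8 7 5 5 4 0], max=8
Drop 5: I rot1 at col 6 lands with bottom-row=0; cleared 0 line(s) (total 0); column heights now [8 8 7 5 5 4 4], max=8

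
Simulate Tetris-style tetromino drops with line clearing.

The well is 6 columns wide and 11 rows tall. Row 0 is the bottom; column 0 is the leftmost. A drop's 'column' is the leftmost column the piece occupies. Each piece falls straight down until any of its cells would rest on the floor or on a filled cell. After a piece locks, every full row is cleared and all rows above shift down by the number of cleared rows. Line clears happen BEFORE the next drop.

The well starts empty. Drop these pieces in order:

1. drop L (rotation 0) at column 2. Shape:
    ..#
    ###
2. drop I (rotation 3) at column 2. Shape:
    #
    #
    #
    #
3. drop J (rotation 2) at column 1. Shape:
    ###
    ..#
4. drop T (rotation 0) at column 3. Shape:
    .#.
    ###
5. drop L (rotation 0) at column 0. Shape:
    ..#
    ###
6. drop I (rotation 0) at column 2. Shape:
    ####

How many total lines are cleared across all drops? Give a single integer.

Answer: 1

Derivation:
Drop 1: L rot0 at col 2 lands with bottom-row=0; cleared 0 line(s) (total 0); column heights now [0 0 1 1 2 0], max=2
Drop 2: I rot3 at col 2 lands with bottom-row=1; cleared 0 line(s) (total 0); column heights now [0 0 5 1 2 0], max=5
Drop 3: J rot2 at col 1 lands with bottom-row=4; cleared 0 line(s) (total 0); column heights now [0 6 6 6 2 0], max=6
Drop 4: T rot0 at col 3 lands with bottom-row=6; cleared 0 line(s) (total 0); column heights now [0 6 6 7 8 7], max=8
Drop 5: L rot0 at col 0 lands with bottom-row=6; cleared 1 line(s) (total 1); column heights now [0 6 7 6 7 0], max=7
Drop 6: I rot0 at col 2 lands with bottom-row=7; cleared 0 line(s) (total 1); column heights now [0 6 8 8 8 8], max=8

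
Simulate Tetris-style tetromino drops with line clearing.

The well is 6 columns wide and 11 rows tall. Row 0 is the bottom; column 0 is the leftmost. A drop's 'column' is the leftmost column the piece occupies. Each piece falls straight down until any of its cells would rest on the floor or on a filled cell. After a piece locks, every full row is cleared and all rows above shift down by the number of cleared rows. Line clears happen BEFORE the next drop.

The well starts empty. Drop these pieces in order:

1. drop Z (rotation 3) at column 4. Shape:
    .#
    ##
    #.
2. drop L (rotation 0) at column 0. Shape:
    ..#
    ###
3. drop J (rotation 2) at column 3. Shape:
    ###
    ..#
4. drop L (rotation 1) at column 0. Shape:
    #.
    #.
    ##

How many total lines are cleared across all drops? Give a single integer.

Drop 1: Z rot3 at col 4 lands with bottom-row=0; cleared 0 line(s) (total 0); column heights now [0 0 0 0 2 3], max=3
Drop 2: L rot0 at col 0 lands with bottom-row=0; cleared 0 line(s) (total 0); column heights now [1 1 2 0 2 3], max=3
Drop 3: J rot2 at col 3 lands with bottom-row=3; cleared 0 line(s) (total 0); column heights now [1 1 2 5 5 5], max=5
Drop 4: L rot1 at col 0 lands with bottom-row=1; cleared 0 line(s) (total 0); column heights now [4 2 2 5 5 5], max=5

Answer: 0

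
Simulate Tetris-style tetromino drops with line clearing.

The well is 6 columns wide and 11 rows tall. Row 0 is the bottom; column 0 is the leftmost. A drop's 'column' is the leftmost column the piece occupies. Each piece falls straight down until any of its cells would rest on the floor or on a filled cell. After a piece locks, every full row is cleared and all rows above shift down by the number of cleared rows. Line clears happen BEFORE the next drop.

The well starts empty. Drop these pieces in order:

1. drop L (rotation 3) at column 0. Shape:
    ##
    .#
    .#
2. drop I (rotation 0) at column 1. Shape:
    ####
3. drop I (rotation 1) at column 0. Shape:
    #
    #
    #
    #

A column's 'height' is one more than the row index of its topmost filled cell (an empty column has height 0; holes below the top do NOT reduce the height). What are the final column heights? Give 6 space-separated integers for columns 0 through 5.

Answer: 7 4 4 4 4 0

Derivation:
Drop 1: L rot3 at col 0 lands with bottom-row=0; cleared 0 line(s) (total 0); column heights now [3 3 0 0 0 0], max=3
Drop 2: I rot0 at col 1 lands with bottom-row=3; cleared 0 line(s) (total 0); column heights now [3 4 4 4 4 0], max=4
Drop 3: I rot1 at col 0 lands with bottom-row=3; cleared 0 line(s) (total 0); column heights now [7 4 4 4 4 0], max=7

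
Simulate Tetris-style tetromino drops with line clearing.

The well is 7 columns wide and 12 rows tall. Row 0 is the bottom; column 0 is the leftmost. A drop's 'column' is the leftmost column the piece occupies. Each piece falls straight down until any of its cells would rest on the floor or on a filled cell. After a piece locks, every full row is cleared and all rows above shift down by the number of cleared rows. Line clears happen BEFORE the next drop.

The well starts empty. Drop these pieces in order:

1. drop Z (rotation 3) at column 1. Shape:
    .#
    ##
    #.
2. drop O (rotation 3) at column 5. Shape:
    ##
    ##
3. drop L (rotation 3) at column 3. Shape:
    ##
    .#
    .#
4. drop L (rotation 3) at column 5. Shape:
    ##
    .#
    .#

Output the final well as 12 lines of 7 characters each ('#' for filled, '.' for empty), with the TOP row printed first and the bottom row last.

Answer: .......
.......
.......
.......
.......
.......
.......
.....##
......#
..###.#
.##.###
.#..###

Derivation:
Drop 1: Z rot3 at col 1 lands with bottom-row=0; cleared 0 line(s) (total 0); column heights now [0 2 3 0 0 0 0], max=3
Drop 2: O rot3 at col 5 lands with bottom-row=0; cleared 0 line(s) (total 0); column heights now [0 2 3 0 0 2 2], max=3
Drop 3: L rot3 at col 3 lands with bottom-row=0; cleared 0 line(s) (total 0); column heights now [0 2 3 3 3 2 2], max=3
Drop 4: L rot3 at col 5 lands with bottom-row=2; cleared 0 line(s) (total 0); column heights now [0 2 3 3 3 5 5], max=5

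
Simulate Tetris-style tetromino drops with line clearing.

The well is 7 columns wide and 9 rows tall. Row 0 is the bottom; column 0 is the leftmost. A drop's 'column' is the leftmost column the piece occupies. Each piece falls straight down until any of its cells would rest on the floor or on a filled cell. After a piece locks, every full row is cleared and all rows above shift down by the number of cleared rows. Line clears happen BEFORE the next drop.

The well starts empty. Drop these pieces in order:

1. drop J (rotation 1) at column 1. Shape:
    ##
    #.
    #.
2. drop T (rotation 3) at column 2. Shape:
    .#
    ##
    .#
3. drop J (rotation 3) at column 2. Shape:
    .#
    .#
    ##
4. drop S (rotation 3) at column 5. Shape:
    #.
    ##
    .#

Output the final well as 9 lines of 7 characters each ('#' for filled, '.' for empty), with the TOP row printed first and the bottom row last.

Answer: .......
...#...
...#...
..##...
...#...
..##...
.###.#.
.#...##
.#....#

Derivation:
Drop 1: J rot1 at col 1 lands with bottom-row=0; cleared 0 line(s) (total 0); column heights now [0 3 3 0 0 0 0], max=3
Drop 2: T rot3 at col 2 lands with bottom-row=2; cleared 0 line(s) (total 0); column heights now [0 3 4 5 0 0 0], max=5
Drop 3: J rot3 at col 2 lands with bottom-row=5; cleared 0 line(s) (total 0); column heights now [0 3 6 8 0 0 0], max=8
Drop 4: S rot3 at col 5 lands with bottom-row=0; cleared 0 line(s) (total 0); column heights now [0 3 6 8 0 3 2], max=8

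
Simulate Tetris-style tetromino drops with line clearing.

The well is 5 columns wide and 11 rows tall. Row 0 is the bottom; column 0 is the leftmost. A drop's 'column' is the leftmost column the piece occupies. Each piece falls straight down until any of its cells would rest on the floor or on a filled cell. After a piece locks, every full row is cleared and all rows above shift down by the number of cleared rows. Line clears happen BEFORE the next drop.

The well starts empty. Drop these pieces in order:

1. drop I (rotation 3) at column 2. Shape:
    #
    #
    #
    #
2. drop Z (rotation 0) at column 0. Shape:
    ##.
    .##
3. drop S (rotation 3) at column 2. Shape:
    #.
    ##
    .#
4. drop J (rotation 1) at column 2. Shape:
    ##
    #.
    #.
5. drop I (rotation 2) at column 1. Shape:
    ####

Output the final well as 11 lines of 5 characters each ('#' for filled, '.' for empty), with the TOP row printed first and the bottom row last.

Answer: .####
..##.
..#..
..#..
..#..
####.
.###.
..#..
..#..
..#..
..#..

Derivation:
Drop 1: I rot3 at col 2 lands with bottom-row=0; cleared 0 line(s) (total 0); column heights now [0 0 4 0 0], max=4
Drop 2: Z rot0 at col 0 lands with bottom-row=4; cleared 0 line(s) (total 0); column heights now [6 6 5 0 0], max=6
Drop 3: S rot3 at col 2 lands with bottom-row=4; cleared 0 line(s) (total 0); column heights now [6 6 7 6 0], max=7
Drop 4: J rot1 at col 2 lands with bottom-row=7; cleared 0 line(s) (total 0); column heights now [6 6 10 10 0], max=10
Drop 5: I rot2 at col 1 lands with bottom-row=10; cleared 0 line(s) (total 0); column heights now [6 11 11 11 11], max=11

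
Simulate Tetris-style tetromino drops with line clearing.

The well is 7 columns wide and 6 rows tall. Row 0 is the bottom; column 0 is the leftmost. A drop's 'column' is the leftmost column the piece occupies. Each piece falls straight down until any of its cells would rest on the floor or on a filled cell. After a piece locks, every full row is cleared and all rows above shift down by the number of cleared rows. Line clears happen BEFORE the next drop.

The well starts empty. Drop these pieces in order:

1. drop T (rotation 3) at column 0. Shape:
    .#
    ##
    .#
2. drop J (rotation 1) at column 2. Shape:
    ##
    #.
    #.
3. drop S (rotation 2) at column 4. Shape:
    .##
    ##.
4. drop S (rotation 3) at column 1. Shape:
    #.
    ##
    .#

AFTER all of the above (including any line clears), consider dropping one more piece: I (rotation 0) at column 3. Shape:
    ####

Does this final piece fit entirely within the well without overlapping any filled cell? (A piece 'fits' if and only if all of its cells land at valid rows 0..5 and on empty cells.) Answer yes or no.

Answer: yes

Derivation:
Drop 1: T rot3 at col 0 lands with bottom-row=0; cleared 0 line(s) (total 0); column heights now [2 3 0 0 0 0 0], max=3
Drop 2: J rot1 at col 2 lands with bottom-row=0; cleared 0 line(s) (total 0); column heights now [2 3 3 3 0 0 0], max=3
Drop 3: S rot2 at col 4 lands with bottom-row=0; cleared 0 line(s) (total 0); column heights now [2 3 3 3 1 2 2], max=3
Drop 4: S rot3 at col 1 lands with bottom-row=3; cleared 0 line(s) (total 0); column heights now [2 6 5 3 1 2 2], max=6
Test piece I rot0 at col 3 (width 4): heights before test = [2 6 5 3 1 2 2]; fits = True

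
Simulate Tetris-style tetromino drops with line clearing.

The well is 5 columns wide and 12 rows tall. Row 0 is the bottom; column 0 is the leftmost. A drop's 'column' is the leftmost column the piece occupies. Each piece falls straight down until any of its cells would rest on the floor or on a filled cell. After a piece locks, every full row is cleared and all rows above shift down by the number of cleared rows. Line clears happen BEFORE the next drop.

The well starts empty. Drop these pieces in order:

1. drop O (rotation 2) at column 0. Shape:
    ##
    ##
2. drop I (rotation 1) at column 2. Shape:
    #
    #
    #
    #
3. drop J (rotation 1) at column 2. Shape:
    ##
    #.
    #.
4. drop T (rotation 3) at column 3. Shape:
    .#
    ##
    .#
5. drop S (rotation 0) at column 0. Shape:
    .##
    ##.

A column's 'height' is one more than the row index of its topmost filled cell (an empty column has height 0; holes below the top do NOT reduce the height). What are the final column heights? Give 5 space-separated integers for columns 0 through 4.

Drop 1: O rot2 at col 0 lands with bottom-row=0; cleared 0 line(s) (total 0); column heights now [2 2 0 0 0], max=2
Drop 2: I rot1 at col 2 lands with bottom-row=0; cleared 0 line(s) (total 0); column heights now [2 2 4 0 0], max=4
Drop 3: J rot1 at col 2 lands with bottom-row=4; cleared 0 line(s) (total 0); column heights now [2 2 7 7 0], max=7
Drop 4: T rot3 at col 3 lands with bottom-row=6; cleared 0 line(s) (total 0); column heights now [2 2 7 8 9], max=9
Drop 5: S rot0 at col 0 lands with bottom-row=6; cleared 1 line(s) (total 1); column heights now [2 7 7 7 8], max=8

Answer: 2 7 7 7 8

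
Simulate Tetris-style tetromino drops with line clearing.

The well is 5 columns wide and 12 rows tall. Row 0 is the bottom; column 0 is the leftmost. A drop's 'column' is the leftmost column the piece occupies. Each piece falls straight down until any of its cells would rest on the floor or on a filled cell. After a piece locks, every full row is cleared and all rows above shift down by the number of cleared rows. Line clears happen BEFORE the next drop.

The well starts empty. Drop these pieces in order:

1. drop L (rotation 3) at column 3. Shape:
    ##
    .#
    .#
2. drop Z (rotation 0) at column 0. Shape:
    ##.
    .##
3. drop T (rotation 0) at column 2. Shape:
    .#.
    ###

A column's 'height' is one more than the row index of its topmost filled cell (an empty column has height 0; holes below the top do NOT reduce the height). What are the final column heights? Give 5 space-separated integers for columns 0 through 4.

Drop 1: L rot3 at col 3 lands with bottom-row=0; cleared 0 line(s) (total 0); column heights now [0 0 0 3 3], max=3
Drop 2: Z rot0 at col 0 lands with bottom-row=0; cleared 0 line(s) (total 0); column heights now [2 2 1 3 3], max=3
Drop 3: T rot0 at col 2 lands with bottom-row=3; cleared 0 line(s) (total 0); column heights now [2 2 4 5 4], max=5

Answer: 2 2 4 5 4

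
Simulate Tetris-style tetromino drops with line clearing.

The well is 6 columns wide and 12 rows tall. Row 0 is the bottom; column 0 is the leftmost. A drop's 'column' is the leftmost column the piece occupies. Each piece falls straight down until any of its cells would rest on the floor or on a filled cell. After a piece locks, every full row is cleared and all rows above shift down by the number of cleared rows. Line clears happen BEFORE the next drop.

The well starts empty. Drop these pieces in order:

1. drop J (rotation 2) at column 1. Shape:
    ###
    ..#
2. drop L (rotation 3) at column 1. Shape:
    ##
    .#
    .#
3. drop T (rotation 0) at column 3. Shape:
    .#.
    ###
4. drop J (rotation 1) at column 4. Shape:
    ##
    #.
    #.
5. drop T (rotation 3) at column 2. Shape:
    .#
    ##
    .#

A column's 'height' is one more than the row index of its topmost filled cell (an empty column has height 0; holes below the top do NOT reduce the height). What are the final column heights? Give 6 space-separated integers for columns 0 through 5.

Answer: 0 5 6 7 7 7

Derivation:
Drop 1: J rot2 at col 1 lands with bottom-row=0; cleared 0 line(s) (total 0); column heights now [0 2 2 2 0 0], max=2
Drop 2: L rot3 at col 1 lands with bottom-row=2; cleared 0 line(s) (total 0); column heights now [0 5 5 2 0 0], max=5
Drop 3: T rot0 at col 3 lands with bottom-row=2; cleared 0 line(s) (total 0); column heights now [0 5 5 3 4 3], max=5
Drop 4: J rot1 at col 4 lands with bottom-row=4; cleared 0 line(s) (total 0); column heights now [0 5 5 3 7 7], max=7
Drop 5: T rot3 at col 2 lands with bottom-row=4; cleared 0 line(s) (total 0); column heights now [0 5 6 7 7 7], max=7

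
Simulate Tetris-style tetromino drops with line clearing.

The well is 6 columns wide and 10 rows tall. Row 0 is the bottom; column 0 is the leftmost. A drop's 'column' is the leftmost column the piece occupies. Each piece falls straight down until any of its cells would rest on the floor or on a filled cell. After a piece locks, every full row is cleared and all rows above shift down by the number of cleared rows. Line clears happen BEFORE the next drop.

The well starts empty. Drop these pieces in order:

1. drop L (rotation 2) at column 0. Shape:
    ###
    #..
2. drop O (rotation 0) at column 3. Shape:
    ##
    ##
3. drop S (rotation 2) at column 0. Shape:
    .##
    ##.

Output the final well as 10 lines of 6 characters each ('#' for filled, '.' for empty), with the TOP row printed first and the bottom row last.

Drop 1: L rot2 at col 0 lands with bottom-row=0; cleared 0 line(s) (total 0); column heights now [2 2 2 0 0 0], max=2
Drop 2: O rot0 at col 3 lands with bottom-row=0; cleared 0 line(s) (total 0); column heights now [2 2 2 2 2 0], max=2
Drop 3: S rot2 at col 0 lands with bottom-row=2; cleared 0 line(s) (total 0); column heights now [3 4 4 2 2 0], max=4

Answer: ......
......
......
......
......
......
.##...
##....
#####.
#..##.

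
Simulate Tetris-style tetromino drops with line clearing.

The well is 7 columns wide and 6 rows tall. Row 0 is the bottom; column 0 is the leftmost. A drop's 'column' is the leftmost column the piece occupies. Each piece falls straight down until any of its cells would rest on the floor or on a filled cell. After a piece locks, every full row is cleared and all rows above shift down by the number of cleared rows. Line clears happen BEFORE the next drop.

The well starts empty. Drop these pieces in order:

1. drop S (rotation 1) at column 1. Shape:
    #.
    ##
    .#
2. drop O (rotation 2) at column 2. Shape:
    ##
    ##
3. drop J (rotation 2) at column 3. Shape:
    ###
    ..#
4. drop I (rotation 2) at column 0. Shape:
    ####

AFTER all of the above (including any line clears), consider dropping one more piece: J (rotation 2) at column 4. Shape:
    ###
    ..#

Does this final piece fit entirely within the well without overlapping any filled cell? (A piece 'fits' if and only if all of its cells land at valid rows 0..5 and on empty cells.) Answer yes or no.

Answer: yes

Derivation:
Drop 1: S rot1 at col 1 lands with bottom-row=0; cleared 0 line(s) (total 0); column heights now [0 3 2 0 0 0 0], max=3
Drop 2: O rot2 at col 2 lands with bottom-row=2; cleared 0 line(s) (total 0); column heights now [0 3 4 4 0 0 0], max=4
Drop 3: J rot2 at col 3 lands with bottom-row=3; cleared 0 line(s) (total 0); column heights now [0 3 4 5 5 5 0], max=5
Drop 4: I rot2 at col 0 lands with bottom-row=5; cleared 0 line(s) (total 0); column heights now [6 6 6 6 5 5 0], max=6
Test piece J rot2 at col 4 (width 3): heights before test = [6 6 6 6 5 5 0]; fits = True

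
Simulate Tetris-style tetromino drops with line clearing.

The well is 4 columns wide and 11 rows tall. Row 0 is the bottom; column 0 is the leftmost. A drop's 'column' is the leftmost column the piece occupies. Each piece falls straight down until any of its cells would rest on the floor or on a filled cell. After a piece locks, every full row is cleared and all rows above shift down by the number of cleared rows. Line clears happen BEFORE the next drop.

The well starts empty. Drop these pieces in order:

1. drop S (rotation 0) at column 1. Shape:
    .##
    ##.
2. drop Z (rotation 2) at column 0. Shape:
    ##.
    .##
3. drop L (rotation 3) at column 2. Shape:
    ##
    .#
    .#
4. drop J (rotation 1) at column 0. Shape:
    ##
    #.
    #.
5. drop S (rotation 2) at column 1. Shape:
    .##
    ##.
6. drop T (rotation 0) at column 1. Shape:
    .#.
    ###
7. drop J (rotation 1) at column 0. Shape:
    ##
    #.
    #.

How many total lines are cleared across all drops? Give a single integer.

Drop 1: S rot0 at col 1 lands with bottom-row=0; cleared 0 line(s) (total 0); column heights now [0 1 2 2], max=2
Drop 2: Z rot2 at col 0 lands with bottom-row=2; cleared 0 line(s) (total 0); column heights now [4 4 3 2], max=4
Drop 3: L rot3 at col 2 lands with bottom-row=2; cleared 0 line(s) (total 0); column heights now [4 4 5 5], max=5
Drop 4: J rot1 at col 0 lands with bottom-row=4; cleared 0 line(s) (total 0); column heights now [7 7 5 5], max=7
Drop 5: S rot2 at col 1 lands with bottom-row=7; cleared 0 line(s) (total 0); column heights now [7 8 9 9], max=9
Drop 6: T rot0 at col 1 lands with bottom-row=9; cleared 0 line(s) (total 0); column heights now [7 10 11 10], max=11
Drop 7: J rot1 at col 0 lands with bottom-row=8; cleared 1 line(s) (total 1); column heights now [10 10 10 9], max=10

Answer: 1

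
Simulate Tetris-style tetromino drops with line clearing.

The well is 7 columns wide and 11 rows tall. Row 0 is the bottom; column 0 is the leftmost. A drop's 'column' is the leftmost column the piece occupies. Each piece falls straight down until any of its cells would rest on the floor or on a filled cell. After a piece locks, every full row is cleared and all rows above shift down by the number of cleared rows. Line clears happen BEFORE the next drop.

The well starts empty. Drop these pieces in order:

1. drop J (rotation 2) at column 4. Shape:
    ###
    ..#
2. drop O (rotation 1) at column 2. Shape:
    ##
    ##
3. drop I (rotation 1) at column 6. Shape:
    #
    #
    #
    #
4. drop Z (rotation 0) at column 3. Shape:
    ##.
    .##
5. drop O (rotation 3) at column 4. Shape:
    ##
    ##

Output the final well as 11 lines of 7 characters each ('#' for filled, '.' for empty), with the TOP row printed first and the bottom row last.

Drop 1: J rot2 at col 4 lands with bottom-row=0; cleared 0 line(s) (total 0); column heights now [0 0 0 0 2 2 2], max=2
Drop 2: O rot1 at col 2 lands with bottom-row=0; cleared 0 line(s) (total 0); column heights now [0 0 2 2 2 2 2], max=2
Drop 3: I rot1 at col 6 lands with bottom-row=2; cleared 0 line(s) (total 0); column heights now [0 0 2 2 2 2 6], max=6
Drop 4: Z rot0 at col 3 lands with bottom-row=2; cleared 0 line(s) (total 0); column heights now [0 0 2 4 4 3 6], max=6
Drop 5: O rot3 at col 4 lands with bottom-row=4; cleared 0 line(s) (total 0); column heights now [0 0 2 4 6 6 6], max=6

Answer: .......
.......
.......
.......
.......
....###
....###
...##.#
....###
..#####
..##..#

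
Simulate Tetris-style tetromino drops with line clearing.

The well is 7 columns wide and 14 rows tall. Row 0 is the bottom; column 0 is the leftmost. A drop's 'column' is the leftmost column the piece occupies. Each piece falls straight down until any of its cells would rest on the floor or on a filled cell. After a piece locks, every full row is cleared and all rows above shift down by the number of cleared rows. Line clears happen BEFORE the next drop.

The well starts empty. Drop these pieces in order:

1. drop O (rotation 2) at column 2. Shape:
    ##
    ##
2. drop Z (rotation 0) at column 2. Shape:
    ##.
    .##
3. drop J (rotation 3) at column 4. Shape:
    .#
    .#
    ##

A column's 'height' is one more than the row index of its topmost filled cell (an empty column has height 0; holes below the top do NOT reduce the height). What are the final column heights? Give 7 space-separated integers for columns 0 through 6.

Answer: 0 0 4 4 4 6 0

Derivation:
Drop 1: O rot2 at col 2 lands with bottom-row=0; cleared 0 line(s) (total 0); column heights now [0 0 2 2 0 0 0], max=2
Drop 2: Z rot0 at col 2 lands with bottom-row=2; cleared 0 line(s) (total 0); column heights now [0 0 4 4 3 0 0], max=4
Drop 3: J rot3 at col 4 lands with bottom-row=3; cleared 0 line(s) (total 0); column heights now [0 0 4 4 4 6 0], max=6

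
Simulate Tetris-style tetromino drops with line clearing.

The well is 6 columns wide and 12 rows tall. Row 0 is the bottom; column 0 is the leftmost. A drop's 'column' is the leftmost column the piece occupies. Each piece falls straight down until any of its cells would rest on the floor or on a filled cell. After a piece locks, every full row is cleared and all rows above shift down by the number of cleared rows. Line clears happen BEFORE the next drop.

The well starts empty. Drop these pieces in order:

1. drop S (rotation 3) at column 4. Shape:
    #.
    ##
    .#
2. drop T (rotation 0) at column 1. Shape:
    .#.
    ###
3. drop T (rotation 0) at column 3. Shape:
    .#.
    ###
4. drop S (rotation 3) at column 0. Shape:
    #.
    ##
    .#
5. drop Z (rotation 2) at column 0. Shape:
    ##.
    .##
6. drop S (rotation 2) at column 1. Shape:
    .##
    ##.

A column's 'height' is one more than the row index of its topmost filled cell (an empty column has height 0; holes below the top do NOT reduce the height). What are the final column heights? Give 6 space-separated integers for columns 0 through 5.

Answer: 4 5 6 6 4 2

Derivation:
Drop 1: S rot3 at col 4 lands with bottom-row=0; cleared 0 line(s) (total 0); column heights now [0 0 0 0 3 2], max=3
Drop 2: T rot0 at col 1 lands with bottom-row=0; cleared 0 line(s) (total 0); column heights now [0 1 2 1 3 2], max=3
Drop 3: T rot0 at col 3 lands with bottom-row=3; cleared 0 line(s) (total 0); column heights now [0 1 2 4 5 4], max=5
Drop 4: S rot3 at col 0 lands with bottom-row=1; cleared 0 line(s) (total 0); column heights now [4 3 2 4 5 4], max=5
Drop 5: Z rot2 at col 0 lands with bottom-row=3; cleared 1 line(s) (total 1); column heights now [4 4 2 1 4 2], max=4
Drop 6: S rot2 at col 1 lands with bottom-row=4; cleared 0 line(s) (total 1); column heights now [4 5 6 6 4 2], max=6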